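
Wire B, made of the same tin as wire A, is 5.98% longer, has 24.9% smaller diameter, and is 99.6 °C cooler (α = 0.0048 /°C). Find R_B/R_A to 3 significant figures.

0.981

R ∝ ρL/d² with ρ ∝ (1+αΔT), so R_B/R_A = (1 + 5.98/100) × (1 − 24.9/100)⁻² × (1 − 0.0048×99.6)
= 1.06 × 1.773 × 0.5219 = 0.981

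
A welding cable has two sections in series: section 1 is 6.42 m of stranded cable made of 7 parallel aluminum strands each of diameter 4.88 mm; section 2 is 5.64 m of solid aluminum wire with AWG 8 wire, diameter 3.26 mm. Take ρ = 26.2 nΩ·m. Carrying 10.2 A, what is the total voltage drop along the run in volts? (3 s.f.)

ρ = 26.2 nΩ·m = 2.62×10^-8 Ω·m
Section 1: A_strand = π(2.4400e-03)² = 1.870e-05 m²; R₁ = ρL/(N·A_s) = (2.62×10^-8)(6.42)/(7×1.870e-05) = 0.001285 Ω
Section 2: A = π(3.26/2 mm)² = π(1.6300e-03 m)² = 8.347e-06 m²
R₂ = (2.62×10^-8)(5.64)/(8.347e-06) = 0.0177 Ω
R = R₁ + R₂ = 0.01899 Ω
V = IR = 10.2 × 0.01899 = 0.194 V

0.194 V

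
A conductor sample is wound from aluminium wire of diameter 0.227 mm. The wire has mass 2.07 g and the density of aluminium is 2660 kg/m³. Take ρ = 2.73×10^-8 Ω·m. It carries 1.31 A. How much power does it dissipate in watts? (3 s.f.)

A = π(d/2)² = π(1.1350e-04 m)² = 4.0471e-08 m²
L = m/(density·A) = 0.00207/(2660×4.0471e-08) = 19.23 m
R = ρL/A = (2.73×10^-8)(19.23)/(4.0471e-08) = 12.97 Ω
P = I²R = (1.31)² × 12.97 = 22.3 W

22.3 W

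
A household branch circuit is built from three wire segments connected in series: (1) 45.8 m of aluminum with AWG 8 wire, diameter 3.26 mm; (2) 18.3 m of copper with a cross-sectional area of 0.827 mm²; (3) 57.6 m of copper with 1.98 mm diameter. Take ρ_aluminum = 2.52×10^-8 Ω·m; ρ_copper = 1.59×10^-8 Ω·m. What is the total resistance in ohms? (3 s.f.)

Seg 1: A = π(3.26/2 mm)² = π(1.6300e-03 m)² = 8.347e-06 m²
R_1 = (2.52×10^-8)(45.8)/(8.347e-06) = 0.1383 Ω
Seg 2: A = 0.827 mm² = 8.270e-07 m²
R_2 = (1.59×10^-8)(18.3)/(8.270e-07) = 0.3518 Ω
Seg 3: A = π(d/2)² = π(9.9000e-04 m)² = 3.079e-06 m²
R_3 = (1.59×10^-8)(57.6)/(3.079e-06) = 0.2974 Ω
R_total = R_1 + R_2 + R_3 = 0.788 Ω

0.788 Ω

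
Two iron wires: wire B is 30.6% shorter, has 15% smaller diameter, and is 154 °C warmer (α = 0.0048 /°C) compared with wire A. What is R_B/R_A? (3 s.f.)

R ∝ ρL/d² with ρ ∝ (1+αΔT), so R_B/R_A = (1 − 30.6/100) × (1 − 15/100)⁻² × (1 + 0.0048×154)
= 0.694 × 1.384 × 1.739 = 1.67

1.67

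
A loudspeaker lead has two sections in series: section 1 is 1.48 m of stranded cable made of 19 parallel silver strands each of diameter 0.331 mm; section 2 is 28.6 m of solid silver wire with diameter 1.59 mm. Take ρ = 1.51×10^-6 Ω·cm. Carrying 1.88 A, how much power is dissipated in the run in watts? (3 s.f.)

0.817 W

ρ = 1.51×10^-6 Ω·cm = 1.51×10^-8 Ω·m
Section 1: A_strand = π(1.6550e-04)² = 8.605e-08 m²; R₁ = ρL/(N·A_s) = (1.51×10^-8)(1.48)/(19×8.605e-08) = 0.01367 Ω
Section 2: A = π(d/2)² = π(7.9500e-04 m)² = 1.986e-06 m²
R₂ = (1.51×10^-8)(28.6)/(1.986e-06) = 0.2175 Ω
R = R₁ + R₂ = 0.2312 Ω
P = I²R = (1.88)² × 0.2312 = 0.817 W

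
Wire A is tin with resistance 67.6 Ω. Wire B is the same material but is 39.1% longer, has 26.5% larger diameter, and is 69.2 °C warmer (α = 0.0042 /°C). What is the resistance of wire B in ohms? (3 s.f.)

75.8 Ω

R ∝ ρL/d² with ρ ∝ (1+αΔT), so R_B/R_A = (1 + 39.1/100) × (1 + 26.5/100)⁻² × (1 + 0.0042×69.2)
= 1.391 × 0.6249 × 1.291 = 1.122
R_B = 1.122 × 67.6 = 75.8 Ω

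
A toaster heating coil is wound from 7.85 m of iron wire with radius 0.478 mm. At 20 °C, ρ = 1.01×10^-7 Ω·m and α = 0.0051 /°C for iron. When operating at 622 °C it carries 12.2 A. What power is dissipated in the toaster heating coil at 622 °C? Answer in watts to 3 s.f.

669 W

A = πr² = π(4.7800e-04 m)² = 7.178e-07 m²
R₍20₎ = ρL/A = (1.01×10^-7)(7.85)/(7.178e-07) = 1.105 Ω
R₍622₎ = R₍20₎(1 + αΔT) = 1.105 × (1 + 0.0051×602) = 4.496 Ω
P = I²R = (12.2)² × 4.496 = 669 W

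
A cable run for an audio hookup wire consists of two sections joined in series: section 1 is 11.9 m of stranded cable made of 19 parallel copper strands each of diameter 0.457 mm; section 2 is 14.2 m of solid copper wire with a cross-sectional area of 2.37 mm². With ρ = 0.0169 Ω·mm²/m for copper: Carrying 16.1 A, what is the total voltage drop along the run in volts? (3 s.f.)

2.67 V

ρ = 0.0169 Ω·mm²/m = 1.69×10^-8 Ω·m
Section 1: A_strand = π(2.2850e-04)² = 1.640e-07 m²; R₁ = ρL/(N·A_s) = (1.69×10^-8)(11.9)/(19×1.640e-07) = 0.06453 Ω
Section 2: A = 2.37 mm² = 2.370e-06 m²
R₂ = (1.69×10^-8)(14.2)/(2.370e-06) = 0.1013 Ω
R = R₁ + R₂ = 0.1658 Ω
V = IR = 16.1 × 0.1658 = 2.67 V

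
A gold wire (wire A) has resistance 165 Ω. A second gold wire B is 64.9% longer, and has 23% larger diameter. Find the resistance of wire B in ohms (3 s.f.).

180 Ω

R ∝ L/d², so R_B/R_A = (1 + 64.9/100) × (1 + 23/100)⁻²
= 1.649 × 0.661 = 1.09
R_B = 1.09 × 165 = 180 Ω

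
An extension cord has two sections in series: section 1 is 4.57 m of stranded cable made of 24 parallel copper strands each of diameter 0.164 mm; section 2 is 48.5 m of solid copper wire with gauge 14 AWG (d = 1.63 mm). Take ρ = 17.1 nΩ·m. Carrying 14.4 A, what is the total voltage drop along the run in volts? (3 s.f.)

7.94 V

ρ = 17.1 nΩ·m = 1.71×10^-8 Ω·m
Section 1: A_strand = π(8.2000e-05)² = 2.112e-08 m²; R₁ = ρL/(N·A_s) = (1.71×10^-8)(4.57)/(24×2.112e-08) = 0.1541 Ω
Section 2: A = π(1.63/2 mm)² = π(8.1500e-04 m)² = 2.087e-06 m²
R₂ = (1.71×10^-8)(48.5)/(2.087e-06) = 0.3974 Ω
R = R₁ + R₂ = 0.5516 Ω
V = IR = 14.4 × 0.5516 = 7.94 V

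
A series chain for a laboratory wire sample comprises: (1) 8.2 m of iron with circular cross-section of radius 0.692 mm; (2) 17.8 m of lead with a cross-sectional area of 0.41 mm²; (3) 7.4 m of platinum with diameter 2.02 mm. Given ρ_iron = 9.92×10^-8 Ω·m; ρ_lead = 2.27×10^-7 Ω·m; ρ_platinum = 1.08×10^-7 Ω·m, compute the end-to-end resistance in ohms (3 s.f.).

10.6 Ω

Seg 1: A = πr² = π(6.9200e-04 m)² = 1.504e-06 m²
R_1 = (9.92×10^-8)(8.2)/(1.504e-06) = 0.5407 Ω
Seg 2: A = 0.41 mm² = 4.100e-07 m²
R_2 = (2.27×10^-7)(17.8)/(4.100e-07) = 9.855 Ω
Seg 3: A = π(d/2)² = π(1.0100e-03 m)² = 3.205e-06 m²
R_3 = (1.08×10^-7)(7.4)/(3.205e-06) = 0.2494 Ω
R_total = R_1 + R_2 + R_3 = 10.6 Ω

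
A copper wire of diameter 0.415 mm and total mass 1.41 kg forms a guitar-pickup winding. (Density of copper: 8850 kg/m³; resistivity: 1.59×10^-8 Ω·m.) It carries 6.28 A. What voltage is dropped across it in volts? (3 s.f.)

869 V

A = π(d/2)² = π(2.0750e-04 m)² = 1.3527e-07 m²
L = m/(density·A) = 1.41/(8850×1.3527e-07) = 1178 m
R = ρL/A = (1.59×10^-8)(1178)/(1.3527e-07) = 138.5 Ω
V = IR = 6.28 × 138.5 = 869 V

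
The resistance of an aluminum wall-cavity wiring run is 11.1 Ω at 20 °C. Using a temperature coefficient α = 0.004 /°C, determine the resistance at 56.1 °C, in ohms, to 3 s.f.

12.7 Ω

ΔT = 56.1 − 20 = 36.1 °C
R = R₀(1 + αΔT) = 11.1 × (1 + 0.004×36.1) = 11.1 × 1.144 = 12.7 Ω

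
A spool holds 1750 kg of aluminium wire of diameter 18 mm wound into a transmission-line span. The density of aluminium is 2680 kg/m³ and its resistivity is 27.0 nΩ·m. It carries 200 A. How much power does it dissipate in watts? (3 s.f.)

ρ = 27.0 nΩ·m = 2.70×10^-8 Ω·m
A = π(d/2)² = π(9.0000e-03 m)² = 2.5447e-04 m²
L = m/(density·A) = 1750/(2680×2.5447e-04) = 2566 m
R = ρL/A = (2.70×10^-8)(2566)/(2.5447e-04) = 0.2723 Ω
P = I²R = (200)² × 0.2723 = 10900 W

10900 W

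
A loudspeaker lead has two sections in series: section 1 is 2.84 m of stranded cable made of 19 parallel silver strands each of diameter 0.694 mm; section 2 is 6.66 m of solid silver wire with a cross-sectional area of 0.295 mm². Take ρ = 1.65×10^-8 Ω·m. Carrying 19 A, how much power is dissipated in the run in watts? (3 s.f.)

Section 1: A_strand = π(3.4700e-04)² = 3.783e-07 m²; R₁ = ρL/(N·A_s) = (1.65×10^-8)(2.84)/(19×3.783e-07) = 0.00652 Ω
Section 2: A = 0.295 mm² = 2.950e-07 m²
R₂ = (1.65×10^-8)(6.66)/(2.950e-07) = 0.3725 Ω
R = R₁ + R₂ = 0.379 Ω
P = I²R = (19)² × 0.379 = 137 W

137 W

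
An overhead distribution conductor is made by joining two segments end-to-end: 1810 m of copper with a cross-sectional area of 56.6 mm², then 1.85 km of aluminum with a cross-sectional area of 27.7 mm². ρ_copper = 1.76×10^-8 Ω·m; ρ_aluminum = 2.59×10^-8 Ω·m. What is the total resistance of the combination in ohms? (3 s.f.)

Segment 1: A = 56.6 mm² = 5.660e-05 m²
R₁ = ρL/A = (1.76×10^-8)(1810)/(5.660e-05) = 0.5628 Ω
Segment 2: A = 27.7 mm² = 2.770e-05 m²
R₂ = (2.59×10^-8)(1850)/(2.770e-05) = 1.73 Ω
R = R₁ + R₂ = 2.29 Ω

2.29 Ω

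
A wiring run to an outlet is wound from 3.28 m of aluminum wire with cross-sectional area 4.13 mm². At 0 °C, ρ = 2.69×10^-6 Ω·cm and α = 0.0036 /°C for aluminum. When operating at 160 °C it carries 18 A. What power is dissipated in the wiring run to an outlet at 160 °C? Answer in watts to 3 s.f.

10.9 W

ρ = 2.69×10^-6 Ω·cm = 2.69×10^-8 Ω·m
A = 4.13 mm² = 4.130e-06 m²
R₍0₎ = ρL/A = (2.69×10^-8)(3.28)/(4.130e-06) = 0.02136 Ω
R₍160₎ = R₍0₎(1 + αΔT) = 0.02136 × (1 + 0.0036×160) = 0.03367 Ω
P = I²R = (18)² × 0.03367 = 10.9 W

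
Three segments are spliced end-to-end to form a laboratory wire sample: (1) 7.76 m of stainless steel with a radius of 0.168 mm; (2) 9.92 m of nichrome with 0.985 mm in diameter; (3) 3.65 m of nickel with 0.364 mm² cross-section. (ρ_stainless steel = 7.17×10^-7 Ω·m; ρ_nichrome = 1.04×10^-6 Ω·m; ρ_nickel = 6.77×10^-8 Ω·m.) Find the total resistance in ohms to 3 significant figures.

Seg 1: A = πr² = π(1.6800e-04 m)² = 8.867e-08 m²
R_1 = (7.17×10^-7)(7.76)/(8.867e-08) = 62.75 Ω
Seg 2: A = π(d/2)² = π(4.9250e-04 m)² = 7.620e-07 m²
R_2 = (1.04×10^-6)(9.92)/(7.620e-07) = 13.54 Ω
Seg 3: A = 0.364 mm² = 3.640e-07 m²
R_3 = (6.77×10^-8)(3.65)/(3.640e-07) = 0.6789 Ω
R_total = R_1 + R_2 + R_3 = 77.0 Ω

77.0 Ω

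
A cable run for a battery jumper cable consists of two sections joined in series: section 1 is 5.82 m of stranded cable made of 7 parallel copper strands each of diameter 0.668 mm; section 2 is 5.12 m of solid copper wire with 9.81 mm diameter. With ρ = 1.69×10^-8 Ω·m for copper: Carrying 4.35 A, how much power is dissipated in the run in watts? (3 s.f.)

Section 1: A_strand = π(3.3400e-04)² = 3.505e-07 m²; R₁ = ρL/(N·A_s) = (1.69×10^-8)(5.82)/(7×3.505e-07) = 0.04009 Ω
Section 2: A = π(d/2)² = π(4.9050e-03 m)² = 7.558e-05 m²
R₂ = (1.69×10^-8)(5.12)/(7.558e-05) = 0.001145 Ω
R = R₁ + R₂ = 0.04124 Ω
P = I²R = (4.35)² × 0.04124 = 0.780 W

0.780 W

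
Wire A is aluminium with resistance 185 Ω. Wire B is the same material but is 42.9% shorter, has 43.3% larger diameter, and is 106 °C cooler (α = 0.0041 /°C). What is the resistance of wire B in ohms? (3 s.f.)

R ∝ ρL/d² with ρ ∝ (1+αΔT), so R_B/R_A = (1 − 42.9/100) × (1 + 43.3/100)⁻² × (1 − 0.0041×106)
= 0.571 × 0.487 × 0.5654 = 0.1572
R_B = 0.1572 × 185 = 29.1 Ω

29.1 Ω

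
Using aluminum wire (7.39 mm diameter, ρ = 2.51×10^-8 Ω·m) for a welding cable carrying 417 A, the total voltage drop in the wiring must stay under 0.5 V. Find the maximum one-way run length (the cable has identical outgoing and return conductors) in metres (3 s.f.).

1.02 m

A = π(d/2)² = π(3.6950e-03 m)² = 4.289e-05 m²
L_max = V_max·A/(2·ρI) = (0.5)(4.289e-05)/(2×2.51×10^-8×417) = 1.02 m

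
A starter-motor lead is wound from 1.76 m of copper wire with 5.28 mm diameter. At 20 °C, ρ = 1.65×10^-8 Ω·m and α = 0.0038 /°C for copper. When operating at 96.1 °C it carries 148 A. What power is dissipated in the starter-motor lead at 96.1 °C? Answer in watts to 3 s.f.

A = π(d/2)² = π(2.6400e-03 m)² = 2.190e-05 m²
R₍20₎ = ρL/A = (1.65×10^-8)(1.76)/(2.190e-05) = 0.001326 Ω
R₍96.1₎ = R₍20₎(1 + αΔT) = 0.001326 × (1 + 0.0038×76.1) = 0.00171 Ω
P = I²R = (148)² × 0.00171 = 37.5 W

37.5 W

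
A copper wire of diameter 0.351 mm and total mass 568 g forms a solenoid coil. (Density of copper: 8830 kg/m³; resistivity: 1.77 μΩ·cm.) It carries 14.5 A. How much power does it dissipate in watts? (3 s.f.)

ρ = 1.77 μΩ·cm = 1.77×10^-8 Ω·m
A = π(d/2)² = π(1.7550e-04 m)² = 9.6762e-08 m²
L = m/(density·A) = 0.568/(8830×9.6762e-08) = 664.8 m
R = ρL/A = (1.77×10^-8)(664.8)/(9.6762e-08) = 121.6 Ω
P = I²R = (14.5)² × 121.6 = 25600 W

25600 W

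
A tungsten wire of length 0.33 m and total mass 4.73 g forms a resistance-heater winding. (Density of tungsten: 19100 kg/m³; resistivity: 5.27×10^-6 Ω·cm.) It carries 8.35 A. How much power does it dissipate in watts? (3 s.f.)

ρ = 5.27×10^-6 Ω·cm = 5.27×10^-8 Ω·m
A = m/(density·L) = 0.00473/(19100×0.33) = 7.5044e-07 m²
R = ρL/A = (5.27×10^-8)(0.33)/(7.5044e-07) = 0.02317 Ω
P = I²R = (8.35)² × 0.02317 = 1.62 W

1.62 W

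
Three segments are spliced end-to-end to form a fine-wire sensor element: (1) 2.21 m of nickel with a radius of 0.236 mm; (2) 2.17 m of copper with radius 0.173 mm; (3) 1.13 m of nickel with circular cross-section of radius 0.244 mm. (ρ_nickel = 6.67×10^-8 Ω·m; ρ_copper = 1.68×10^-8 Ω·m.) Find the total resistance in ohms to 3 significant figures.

1.63 Ω

Seg 1: A = πr² = π(2.3600e-04 m)² = 1.750e-07 m²
R_1 = (6.67×10^-8)(2.21)/(1.750e-07) = 0.8425 Ω
Seg 2: A = πr² = π(1.7300e-04 m)² = 9.402e-08 m²
R_2 = (1.68×10^-8)(2.17)/(9.402e-08) = 0.3877 Ω
Seg 3: A = πr² = π(2.4400e-04 m)² = 1.870e-07 m²
R_3 = (6.67×10^-8)(1.13)/(1.870e-07) = 0.403 Ω
R_total = R_1 + R_2 + R_3 = 1.63 Ω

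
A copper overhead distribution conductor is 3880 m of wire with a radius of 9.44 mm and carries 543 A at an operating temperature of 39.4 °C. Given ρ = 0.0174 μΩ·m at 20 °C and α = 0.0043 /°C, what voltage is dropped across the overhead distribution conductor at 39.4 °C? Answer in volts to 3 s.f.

142 V

ρ = 0.0174 μΩ·m = 1.74×10^-8 Ω·m
A = πr² = π(9.4400e-03 m)² = 2.800e-04 m²
R₍20₎ = ρL/A = (1.74×10^-8)(3880)/(2.800e-04) = 0.2411 Ω
R₍39.4₎ = R₍20₎(1 + αΔT) = 0.2411 × (1 + 0.0043×19.4) = 0.2613 Ω
V = IR = 543 × 0.2613 = 142 V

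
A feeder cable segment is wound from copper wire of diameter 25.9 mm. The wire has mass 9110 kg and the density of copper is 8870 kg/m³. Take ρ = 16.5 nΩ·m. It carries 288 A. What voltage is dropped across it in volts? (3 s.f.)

17.6 V

ρ = 16.5 nΩ·m = 1.65×10^-8 Ω·m
A = π(d/2)² = π(1.2950e-02 m)² = 5.2685e-04 m²
L = m/(density·A) = 9110/(8870×5.2685e-04) = 1949 m
R = ρL/A = (1.65×10^-8)(1949)/(5.2685e-04) = 0.06105 Ω
V = IR = 288 × 0.06105 = 17.6 V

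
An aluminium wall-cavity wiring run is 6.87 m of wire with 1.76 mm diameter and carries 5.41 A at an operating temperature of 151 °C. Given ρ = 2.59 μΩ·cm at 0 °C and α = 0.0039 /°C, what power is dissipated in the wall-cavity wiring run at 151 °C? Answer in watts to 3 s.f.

3.40 W

ρ = 2.59 μΩ·cm = 2.59×10^-8 Ω·m
A = π(d/2)² = π(8.8000e-04 m)² = 2.433e-06 m²
R₍0₎ = ρL/A = (2.59×10^-8)(6.87)/(2.433e-06) = 0.07314 Ω
R₍151₎ = R₍0₎(1 + αΔT) = 0.07314 × (1 + 0.0039×151) = 0.1162 Ω
P = I²R = (5.41)² × 0.1162 = 3.40 W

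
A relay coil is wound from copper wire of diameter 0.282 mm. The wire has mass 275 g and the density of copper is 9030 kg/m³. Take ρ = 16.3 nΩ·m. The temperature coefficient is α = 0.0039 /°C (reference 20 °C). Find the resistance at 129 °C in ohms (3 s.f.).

ρ = 16.3 nΩ·m = 1.63×10^-8 Ω·m
A = π(d/2)² = π(1.4100e-04 m)² = 6.2458e-08 m²
L = m/(density·A) = 0.275/(9030×6.2458e-08) = 487.6 m
R = ρL/A = (1.63×10^-8)(487.6)/(6.2458e-08) = 127.2 Ω
R(129 °C) = 127.2 × (1 + 0.0039×109) = 181 Ω

181 Ω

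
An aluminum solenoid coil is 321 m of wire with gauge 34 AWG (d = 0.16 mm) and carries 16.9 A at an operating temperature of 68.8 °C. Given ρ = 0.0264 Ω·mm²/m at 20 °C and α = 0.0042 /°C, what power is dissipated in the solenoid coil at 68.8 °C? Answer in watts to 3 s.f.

1.45×10^5 W

ρ = 0.0264 Ω·mm²/m = 2.64×10^-8 Ω·m
A = π(0.16/2 mm)² = π(8.0000e-05 m)² = 2.011e-08 m²
R₍20₎ = ρL/A = (2.64×10^-8)(321)/(2.011e-08) = 421.5 Ω
R₍68.8₎ = R₍20₎(1 + αΔT) = 421.5 × (1 + 0.0042×48.8) = 507.9 Ω
P = I²R = (16.9)² × 507.9 = 1.45×10^5 W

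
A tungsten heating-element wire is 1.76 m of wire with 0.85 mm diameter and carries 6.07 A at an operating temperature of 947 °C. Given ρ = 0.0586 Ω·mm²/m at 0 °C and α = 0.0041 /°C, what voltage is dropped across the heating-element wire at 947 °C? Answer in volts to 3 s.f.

5.39 V

ρ = 0.0586 Ω·mm²/m = 5.86×10^-8 Ω·m
A = π(d/2)² = π(4.2500e-04 m)² = 5.675e-07 m²
R₍0₎ = ρL/A = (5.86×10^-8)(1.76)/(5.675e-07) = 0.1818 Ω
R₍947₎ = R₍0₎(1 + αΔT) = 0.1818 × (1 + 0.0041×947) = 0.8874 Ω
V = IR = 6.07 × 0.8874 = 5.39 V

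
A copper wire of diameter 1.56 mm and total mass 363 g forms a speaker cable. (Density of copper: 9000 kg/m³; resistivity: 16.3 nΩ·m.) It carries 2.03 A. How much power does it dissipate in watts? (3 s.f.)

ρ = 16.3 nΩ·m = 1.63×10^-8 Ω·m
A = π(d/2)² = π(7.8000e-04 m)² = 1.9113e-06 m²
L = m/(density·A) = 0.363/(9000×1.9113e-06) = 21.1 m
R = ρL/A = (1.63×10^-8)(21.1)/(1.9113e-06) = 0.18 Ω
P = I²R = (2.03)² × 0.18 = 0.742 W

0.742 W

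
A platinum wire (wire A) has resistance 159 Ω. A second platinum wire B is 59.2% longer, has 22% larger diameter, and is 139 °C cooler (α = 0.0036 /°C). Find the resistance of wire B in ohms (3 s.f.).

85.0 Ω

R ∝ ρL/d² with ρ ∝ (1+αΔT), so R_B/R_A = (1 + 59.2/100) × (1 + 22/100)⁻² × (1 − 0.0036×139)
= 1.592 × 0.6719 × 0.4996 = 0.5344
R_B = 0.5344 × 159 = 85.0 Ω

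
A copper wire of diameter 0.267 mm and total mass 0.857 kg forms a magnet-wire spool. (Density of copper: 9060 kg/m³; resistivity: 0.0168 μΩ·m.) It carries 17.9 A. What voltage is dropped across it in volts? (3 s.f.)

9070 V

ρ = 0.0168 μΩ·m = 1.68×10^-8 Ω·m
A = π(d/2)² = π(1.3350e-04 m)² = 5.5990e-08 m²
L = m/(density·A) = 0.857/(9060×5.5990e-08) = 1689 m
R = ρL/A = (1.68×10^-8)(1689)/(5.5990e-08) = 506.9 Ω
V = IR = 17.9 × 506.9 = 9070 V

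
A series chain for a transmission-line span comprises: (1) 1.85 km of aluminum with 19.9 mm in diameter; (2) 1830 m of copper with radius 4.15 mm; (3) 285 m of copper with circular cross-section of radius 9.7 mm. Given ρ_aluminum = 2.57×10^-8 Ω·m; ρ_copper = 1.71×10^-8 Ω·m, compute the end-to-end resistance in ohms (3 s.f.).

0.748 Ω

Seg 1: A = π(d/2)² = π(9.9500e-03 m)² = 3.110e-04 m²
R_1 = (2.57×10^-8)(1850)/(3.110e-04) = 0.1529 Ω
Seg 2: A = πr² = π(4.1500e-03 m)² = 5.411e-05 m²
R_2 = (1.71×10^-8)(1830)/(5.411e-05) = 0.5784 Ω
Seg 3: A = πr² = π(9.7000e-03 m)² = 2.956e-04 m²
R_3 = (1.71×10^-8)(285)/(2.956e-04) = 0.01649 Ω
R_total = R_1 + R_2 + R_3 = 0.748 Ω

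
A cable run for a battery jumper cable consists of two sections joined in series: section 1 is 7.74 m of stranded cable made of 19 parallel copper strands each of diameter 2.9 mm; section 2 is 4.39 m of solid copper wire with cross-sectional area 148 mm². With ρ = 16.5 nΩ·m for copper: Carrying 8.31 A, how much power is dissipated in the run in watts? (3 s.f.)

ρ = 16.5 nΩ·m = 1.65×10^-8 Ω·m
Section 1: A_strand = π(1.4500e-03)² = 6.605e-06 m²; R₁ = ρL/(N·A_s) = (1.65×10^-8)(7.74)/(19×6.605e-06) = 0.001018 Ω
Section 2: A = 148 mm² = 1.480e-04 m²
R₂ = (1.65×10^-8)(4.39)/(1.480e-04) = 4.894×10^-4 Ω
R = R₁ + R₂ = 0.001507 Ω
P = I²R = (8.31)² × 0.001507 = 0.104 W

0.104 W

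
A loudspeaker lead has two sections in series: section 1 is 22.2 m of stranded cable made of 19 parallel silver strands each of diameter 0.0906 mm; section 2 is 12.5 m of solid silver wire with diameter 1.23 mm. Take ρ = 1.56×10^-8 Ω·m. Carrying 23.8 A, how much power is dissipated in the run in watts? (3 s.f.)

1690 W

Section 1: A_strand = π(4.5300e-05)² = 6.447e-09 m²; R₁ = ρL/(N·A_s) = (1.56×10^-8)(22.2)/(19×6.447e-09) = 2.827 Ω
Section 2: A = π(d/2)² = π(6.1500e-04 m)² = 1.188e-06 m²
R₂ = (1.56×10^-8)(12.5)/(1.188e-06) = 0.1641 Ω
R = R₁ + R₂ = 2.991 Ω
P = I²R = (23.8)² × 2.991 = 1690 W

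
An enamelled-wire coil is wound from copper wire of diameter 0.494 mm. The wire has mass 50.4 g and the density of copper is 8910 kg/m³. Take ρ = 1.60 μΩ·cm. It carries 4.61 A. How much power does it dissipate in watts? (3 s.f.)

ρ = 1.60 μΩ·cm = 1.60×10^-8 Ω·m
A = π(d/2)² = π(2.4700e-04 m)² = 1.9167e-07 m²
L = m/(density·A) = 0.0504/(8910×1.9167e-07) = 29.51 m
R = ρL/A = (1.60×10^-8)(29.51)/(1.9167e-07) = 2.464 Ω
P = I²R = (4.61)² × 2.464 = 52.4 W

52.4 W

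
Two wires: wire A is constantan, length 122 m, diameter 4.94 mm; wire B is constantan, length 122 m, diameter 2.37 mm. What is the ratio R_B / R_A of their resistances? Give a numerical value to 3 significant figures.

4.34

R ∝ ρL/d², so R_B/R_A = (d_A/d_B)²
= (4.94/2.37)² = 4.34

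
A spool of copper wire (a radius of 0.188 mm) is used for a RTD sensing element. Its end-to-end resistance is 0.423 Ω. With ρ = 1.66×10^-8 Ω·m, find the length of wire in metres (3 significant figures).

A = πr² = π(1.8800e-04 m)² = 1.110e-07 m²
L = RA/ρ = (0.423)(1.110e-07)/(1.66×10^-8) = 2.83 m

2.83 m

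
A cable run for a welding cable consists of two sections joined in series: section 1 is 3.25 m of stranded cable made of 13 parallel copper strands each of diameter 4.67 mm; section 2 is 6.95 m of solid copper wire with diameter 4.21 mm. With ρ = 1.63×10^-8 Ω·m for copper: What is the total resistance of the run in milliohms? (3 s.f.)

Section 1: A_strand = π(2.3350e-03)² = 1.713e-05 m²; R₁ = ρL/(N·A_s) = (1.63×10^-8)(3.25)/(13×1.713e-05) = 2.379×10^-4 Ω
Section 2: A = π(d/2)² = π(2.1050e-03 m)² = 1.392e-05 m²
R₂ = (1.63×10^-8)(6.95)/(1.392e-05) = 0.008138 Ω
R = R₁ + R₂ = 8.38 mΩ

8.38 mΩ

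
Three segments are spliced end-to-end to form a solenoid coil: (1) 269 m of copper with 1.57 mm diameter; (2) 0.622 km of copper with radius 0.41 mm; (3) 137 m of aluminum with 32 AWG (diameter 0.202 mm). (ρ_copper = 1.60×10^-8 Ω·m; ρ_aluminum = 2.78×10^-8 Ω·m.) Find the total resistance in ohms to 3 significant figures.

Seg 1: A = π(d/2)² = π(7.8500e-04 m)² = 1.936e-06 m²
R_1 = (1.60×10^-8)(269)/(1.936e-06) = 2.223 Ω
Seg 2: A = πr² = π(4.1000e-04 m)² = 5.281e-07 m²
R_2 = (1.60×10^-8)(622)/(5.281e-07) = 18.84 Ω
Seg 3: A = π(0.202/2 mm)² = π(1.0100e-04 m)² = 3.205e-08 m²
R_3 = (2.78×10^-8)(137)/(3.205e-08) = 118.8 Ω
R_total = R_1 + R_2 + R_3 = 140 Ω

140 Ω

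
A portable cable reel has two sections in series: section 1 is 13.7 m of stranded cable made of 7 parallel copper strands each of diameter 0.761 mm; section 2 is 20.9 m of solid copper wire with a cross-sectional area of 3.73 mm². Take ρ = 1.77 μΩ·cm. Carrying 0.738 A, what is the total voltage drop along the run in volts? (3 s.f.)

ρ = 1.77 μΩ·cm = 1.77×10^-8 Ω·m
Section 1: A_strand = π(3.8050e-04)² = 4.548e-07 m²; R₁ = ρL/(N·A_s) = (1.77×10^-8)(13.7)/(7×4.548e-07) = 0.07616 Ω
Section 2: A = 3.73 mm² = 3.730e-06 m²
R₂ = (1.77×10^-8)(20.9)/(3.730e-06) = 0.09918 Ω
R = R₁ + R₂ = 0.1753 Ω
V = IR = 0.738 × 0.1753 = 0.129 V

0.129 V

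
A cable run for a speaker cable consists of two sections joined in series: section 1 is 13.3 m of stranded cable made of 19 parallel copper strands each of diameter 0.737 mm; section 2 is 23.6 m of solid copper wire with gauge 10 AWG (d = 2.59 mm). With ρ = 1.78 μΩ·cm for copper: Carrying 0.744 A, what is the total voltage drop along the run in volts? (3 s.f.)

ρ = 1.78 μΩ·cm = 1.78×10^-8 Ω·m
Section 1: A_strand = π(3.6850e-04)² = 4.266e-07 m²; R₁ = ρL/(N·A_s) = (1.78×10^-8)(13.3)/(19×4.266e-07) = 0.02921 Ω
Section 2: A = π(2.59/2 mm)² = π(1.2950e-03 m)² = 5.269e-06 m²
R₂ = (1.78×10^-8)(23.6)/(5.269e-06) = 0.07973 Ω
R = R₁ + R₂ = 0.1089 Ω
V = IR = 0.744 × 0.1089 = 0.0811 V

0.0811 V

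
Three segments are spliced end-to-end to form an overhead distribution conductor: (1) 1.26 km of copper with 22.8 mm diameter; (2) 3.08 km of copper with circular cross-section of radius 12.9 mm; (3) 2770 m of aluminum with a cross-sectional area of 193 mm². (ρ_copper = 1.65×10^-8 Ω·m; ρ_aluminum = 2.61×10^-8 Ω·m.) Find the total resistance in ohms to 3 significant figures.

0.523 Ω

Seg 1: A = π(d/2)² = π(1.1400e-02 m)² = 4.083e-04 m²
R_1 = (1.65×10^-8)(1260)/(4.083e-04) = 0.05092 Ω
Seg 2: A = πr² = π(1.2900e-02 m)² = 5.228e-04 m²
R_2 = (1.65×10^-8)(3080)/(5.228e-04) = 0.09721 Ω
Seg 3: A = 193 mm² = 1.930e-04 m²
R_3 = (2.61×10^-8)(2770)/(1.930e-04) = 0.3746 Ω
R_total = R_1 + R_2 + R_3 = 0.523 Ω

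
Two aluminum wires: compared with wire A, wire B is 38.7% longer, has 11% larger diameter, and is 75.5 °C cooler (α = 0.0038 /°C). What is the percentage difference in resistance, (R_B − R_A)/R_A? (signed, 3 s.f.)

R ∝ ρL/d² with ρ ∝ (1+αΔT), so R_B/R_A = (1 + 38.7/100) × (1 + 11/100)⁻² × (1 − 0.0038×75.5)
= 1.387 × 0.8116 × 0.7131 = 0.8027
(R_B − R_A)/R_A = 0.8027 − 1 = -19.7%

-19.7%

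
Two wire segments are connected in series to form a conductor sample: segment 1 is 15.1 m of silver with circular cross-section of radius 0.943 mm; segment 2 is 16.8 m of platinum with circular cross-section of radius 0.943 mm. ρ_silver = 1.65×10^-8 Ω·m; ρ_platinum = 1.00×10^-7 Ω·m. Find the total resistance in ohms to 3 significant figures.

Segment 1: A = πr² = π(9.4300e-04 m)² = 2.794e-06 m²
R₁ = ρL/A = (1.65×10^-8)(15.1)/(2.794e-06) = 0.08918 Ω
R₂ = (1.00×10^-7)(16.8)/(2.794e-06) = 0.6014 Ω
R = R₁ + R₂ = 0.691 Ω

0.691 Ω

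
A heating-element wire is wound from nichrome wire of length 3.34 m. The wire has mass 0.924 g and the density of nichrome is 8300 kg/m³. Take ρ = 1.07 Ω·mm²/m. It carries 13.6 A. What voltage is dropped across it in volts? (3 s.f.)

ρ = 1.07 Ω·mm²/m = 1.07×10^-6 Ω·m
A = m/(density·L) = 9.240×10^-4/(8300×3.34) = 3.3331e-08 m²
R = ρL/A = (1.07×10^-6)(3.34)/(3.3331e-08) = 107.2 Ω
V = IR = 13.6 × 107.2 = 1460 V

1460 V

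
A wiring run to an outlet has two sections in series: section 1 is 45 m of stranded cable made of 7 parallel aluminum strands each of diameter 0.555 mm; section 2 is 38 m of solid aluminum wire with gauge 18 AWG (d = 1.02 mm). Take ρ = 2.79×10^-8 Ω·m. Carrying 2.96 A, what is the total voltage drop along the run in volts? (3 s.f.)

Section 1: A_strand = π(2.7750e-04)² = 2.419e-07 m²; R₁ = ρL/(N·A_s) = (2.79×10^-8)(45)/(7×2.419e-07) = 0.7414 Ω
Section 2: A = π(1.02/2 mm)² = π(5.1000e-04 m)² = 8.171e-07 m²
R₂ = (2.79×10^-8)(38)/(8.171e-07) = 1.297 Ω
R = R₁ + R₂ = 2.039 Ω
V = IR = 2.96 × 2.039 = 6.04 V

6.04 V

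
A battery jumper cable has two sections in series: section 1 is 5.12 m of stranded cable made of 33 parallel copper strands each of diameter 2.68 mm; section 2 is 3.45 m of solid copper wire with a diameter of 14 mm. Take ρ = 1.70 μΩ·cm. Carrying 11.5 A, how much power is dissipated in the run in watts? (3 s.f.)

0.112 W

ρ = 1.70 μΩ·cm = 1.70×10^-8 Ω·m
Section 1: A_strand = π(1.3400e-03)² = 5.641e-06 m²; R₁ = ρL/(N·A_s) = (1.70×10^-8)(5.12)/(33×5.641e-06) = 4.676×10^-4 Ω
Section 2: A = π(d/2)² = π(7.0000e-03 m)² = 1.539e-04 m²
R₂ = (1.70×10^-8)(3.45)/(1.539e-04) = 3.810×10^-4 Ω
R = R₁ + R₂ = 8.486×10^-4 Ω
P = I²R = (11.5)² × 8.486×10^-4 = 0.112 W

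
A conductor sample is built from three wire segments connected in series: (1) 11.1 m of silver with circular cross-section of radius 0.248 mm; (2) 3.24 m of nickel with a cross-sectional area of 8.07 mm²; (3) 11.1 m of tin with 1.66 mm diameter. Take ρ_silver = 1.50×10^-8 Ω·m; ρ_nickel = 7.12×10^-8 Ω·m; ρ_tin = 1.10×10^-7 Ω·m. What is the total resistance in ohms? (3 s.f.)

Seg 1: A = πr² = π(2.4800e-04 m)² = 1.932e-07 m²
R_1 = (1.50×10^-8)(11.1)/(1.932e-07) = 0.8617 Ω
Seg 2: A = 8.07 mm² = 8.070e-06 m²
R_2 = (7.12×10^-8)(3.24)/(8.070e-06) = 0.02859 Ω
Seg 3: A = π(d/2)² = π(8.3000e-04 m)² = 2.164e-06 m²
R_3 = (1.10×10^-7)(11.1)/(2.164e-06) = 0.5642 Ω
R_total = R_1 + R_2 + R_3 = 1.45 Ω

1.45 Ω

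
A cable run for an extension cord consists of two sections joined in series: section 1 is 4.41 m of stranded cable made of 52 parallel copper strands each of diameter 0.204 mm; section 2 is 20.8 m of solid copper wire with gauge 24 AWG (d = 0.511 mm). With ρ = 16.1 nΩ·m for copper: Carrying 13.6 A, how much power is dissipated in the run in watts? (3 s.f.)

310 W

ρ = 16.1 nΩ·m = 1.61×10^-8 Ω·m
Section 1: A_strand = π(1.0200e-04)² = 3.269e-08 m²; R₁ = ρL/(N·A_s) = (1.61×10^-8)(4.41)/(52×3.269e-08) = 0.04177 Ω
Section 2: A = π(0.511/2 mm)² = π(2.5550e-04 m)² = 2.051e-07 m²
R₂ = (1.61×10^-8)(20.8)/(2.051e-07) = 1.633 Ω
R = R₁ + R₂ = 1.675 Ω
P = I²R = (13.6)² × 1.675 = 310 W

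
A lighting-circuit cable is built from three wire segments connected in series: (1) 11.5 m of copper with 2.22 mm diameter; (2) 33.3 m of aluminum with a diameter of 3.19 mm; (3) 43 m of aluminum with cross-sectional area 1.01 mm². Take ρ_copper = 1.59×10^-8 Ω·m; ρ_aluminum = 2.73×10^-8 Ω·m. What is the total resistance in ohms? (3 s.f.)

Seg 1: A = π(d/2)² = π(1.1100e-03 m)² = 3.871e-06 m²
R_1 = (1.59×10^-8)(11.5)/(3.871e-06) = 0.04724 Ω
Seg 2: A = π(d/2)² = π(1.5950e-03 m)² = 7.992e-06 m²
R_2 = (2.73×10^-8)(33.3)/(7.992e-06) = 0.1137 Ω
Seg 3: A = 1.01 mm² = 1.010e-06 m²
R_3 = (2.73×10^-8)(43)/(1.010e-06) = 1.162 Ω
R_total = R_1 + R_2 + R_3 = 1.32 Ω

1.32 Ω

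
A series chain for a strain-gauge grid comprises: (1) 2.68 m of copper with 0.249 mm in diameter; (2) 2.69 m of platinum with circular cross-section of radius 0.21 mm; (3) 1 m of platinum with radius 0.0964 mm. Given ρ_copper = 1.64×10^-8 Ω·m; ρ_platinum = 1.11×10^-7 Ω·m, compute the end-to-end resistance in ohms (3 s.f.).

6.86 Ω

Seg 1: A = π(d/2)² = π(1.2450e-04 m)² = 4.870e-08 m²
R_1 = (1.64×10^-8)(2.68)/(4.870e-08) = 0.9026 Ω
Seg 2: A = πr² = π(2.1000e-04 m)² = 1.385e-07 m²
R_2 = (1.11×10^-7)(2.69)/(1.385e-07) = 2.155 Ω
Seg 3: A = πr² = π(9.6400e-05 m)² = 2.919e-08 m²
R_3 = (1.11×10^-7)(1)/(2.919e-08) = 3.802 Ω
R_total = R_1 + R_2 + R_3 = 6.86 Ω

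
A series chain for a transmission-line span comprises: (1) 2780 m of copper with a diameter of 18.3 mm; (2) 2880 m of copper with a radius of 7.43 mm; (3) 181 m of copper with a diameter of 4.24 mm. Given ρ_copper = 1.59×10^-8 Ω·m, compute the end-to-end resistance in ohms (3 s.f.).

0.636 Ω

Seg 1: A = π(d/2)² = π(9.1500e-03 m)² = 2.630e-04 m²
R_1 = (1.59×10^-8)(2780)/(2.630e-04) = 0.1681 Ω
Seg 2: A = πr² = π(7.4300e-03 m)² = 1.734e-04 m²
R_2 = (1.59×10^-8)(2880)/(1.734e-04) = 0.264 Ω
Seg 3: A = π(d/2)² = π(2.1200e-03 m)² = 1.412e-05 m²
R_3 = (1.59×10^-8)(181)/(1.412e-05) = 0.2038 Ω
R_total = R_1 + R_2 + R_3 = 0.636 Ω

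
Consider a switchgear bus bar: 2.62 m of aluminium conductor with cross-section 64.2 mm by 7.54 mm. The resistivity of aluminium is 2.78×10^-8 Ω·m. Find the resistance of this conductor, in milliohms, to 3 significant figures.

A = 64.2 × 7.54 mm² = 484 mm² = 4.841e-04 m²
R = ρL/A = (2.78×10^-8)(2.62 m)/(4.841e-04 m²) = 0.150 mΩ

0.150 mΩ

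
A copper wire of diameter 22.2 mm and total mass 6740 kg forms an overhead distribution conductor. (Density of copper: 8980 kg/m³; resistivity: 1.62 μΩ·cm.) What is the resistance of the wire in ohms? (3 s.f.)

ρ = 1.62 μΩ·cm = 1.62×10^-8 Ω·m
A = π(d/2)² = π(1.1100e-02 m)² = 3.8708e-04 m²
L = m/(density·A) = 6740/(8980×3.8708e-04) = 1939 m
R = ρL/A = (1.62×10^-8)(1939)/(3.8708e-04) = 0.0812 Ω

0.0812 Ω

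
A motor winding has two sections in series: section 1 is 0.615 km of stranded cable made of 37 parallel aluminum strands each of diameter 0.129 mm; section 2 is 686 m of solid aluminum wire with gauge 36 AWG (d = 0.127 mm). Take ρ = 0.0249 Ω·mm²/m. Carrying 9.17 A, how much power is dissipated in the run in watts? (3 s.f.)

ρ = 0.0249 Ω·mm²/m = 2.49×10^-8 Ω·m
Section 1: A_strand = π(6.4500e-05)² = 1.307e-08 m²; R₁ = ρL/(N·A_s) = (2.49×10^-8)(615)/(37×1.307e-08) = 31.67 Ω
Section 2: A = π(0.127/2 mm)² = π(6.3500e-05 m)² = 1.267e-08 m²
R₂ = (2.49×10^-8)(686)/(1.267e-08) = 1348 Ω
R = R₁ + R₂ = 1380 Ω
P = I²R = (9.17)² × 1380 = 1.16×10^5 W

1.16×10^5 W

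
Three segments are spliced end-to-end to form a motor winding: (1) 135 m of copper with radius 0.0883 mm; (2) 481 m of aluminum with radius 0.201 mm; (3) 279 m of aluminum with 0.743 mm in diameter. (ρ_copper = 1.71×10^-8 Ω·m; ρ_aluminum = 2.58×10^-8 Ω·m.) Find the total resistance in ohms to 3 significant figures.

Seg 1: A = πr² = π(8.8300e-05 m)² = 2.449e-08 m²
R_1 = (1.71×10^-8)(135)/(2.449e-08) = 94.25 Ω
Seg 2: A = πr² = π(2.0100e-04 m)² = 1.269e-07 m²
R_2 = (2.58×10^-8)(481)/(1.269e-07) = 97.77 Ω
Seg 3: A = π(d/2)² = π(3.7150e-04 m)² = 4.336e-07 m²
R_3 = (2.58×10^-8)(279)/(4.336e-07) = 16.6 Ω
R_total = R_1 + R_2 + R_3 = 209 Ω

209 Ω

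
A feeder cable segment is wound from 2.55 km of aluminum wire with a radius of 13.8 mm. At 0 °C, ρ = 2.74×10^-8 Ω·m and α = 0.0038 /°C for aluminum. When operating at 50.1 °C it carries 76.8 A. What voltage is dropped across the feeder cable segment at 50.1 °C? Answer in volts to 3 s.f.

10.7 V

A = πr² = π(1.3800e-02 m)² = 5.983e-04 m²
R₍0₎ = ρL/A = (2.74×10^-8)(2550)/(5.983e-04) = 0.1168 Ω
R₍50.1₎ = R₍0₎(1 + αΔT) = 0.1168 × (1 + 0.0038×50.1) = 0.139 Ω
V = IR = 76.8 × 0.139 = 10.7 V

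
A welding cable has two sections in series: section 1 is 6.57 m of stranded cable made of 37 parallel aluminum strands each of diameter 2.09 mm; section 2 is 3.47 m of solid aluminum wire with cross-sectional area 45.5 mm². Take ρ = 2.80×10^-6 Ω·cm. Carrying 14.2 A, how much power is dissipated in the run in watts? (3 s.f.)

ρ = 2.80×10^-6 Ω·cm = 2.80×10^-8 Ω·m
Section 1: A_strand = π(1.0450e-03)² = 3.431e-06 m²; R₁ = ρL/(N·A_s) = (2.80×10^-8)(6.57)/(37×3.431e-06) = 0.001449 Ω
Section 2: A = 45.5 mm² = 4.550e-05 m²
R₂ = (2.80×10^-8)(3.47)/(4.550e-05) = 0.002135 Ω
R = R₁ + R₂ = 0.003585 Ω
P = I²R = (14.2)² × 0.003585 = 0.723 W

0.723 W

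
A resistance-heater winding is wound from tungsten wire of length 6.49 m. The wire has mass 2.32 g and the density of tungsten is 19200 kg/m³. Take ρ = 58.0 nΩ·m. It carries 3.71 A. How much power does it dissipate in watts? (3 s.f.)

ρ = 58.0 nΩ·m = 5.80×10^-8 Ω·m
A = m/(density·L) = 0.00232/(19200×6.49) = 1.8618e-08 m²
R = ρL/A = (5.80×10^-8)(6.49)/(1.8618e-08) = 20.22 Ω
P = I²R = (3.71)² × 20.22 = 278 W

278 W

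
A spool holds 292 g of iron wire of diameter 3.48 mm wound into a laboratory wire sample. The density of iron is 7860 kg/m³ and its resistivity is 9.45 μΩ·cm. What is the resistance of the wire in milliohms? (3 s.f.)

ρ = 9.45 μΩ·cm = 9.45×10^-8 Ω·m
A = π(d/2)² = π(1.7400e-03 m)² = 9.5115e-06 m²
L = m/(density·A) = 0.292/(7860×9.5115e-06) = 3.906 m
R = ρL/A = (9.45×10^-8)(3.906)/(9.5115e-06) = 38.8 mΩ

38.8 mΩ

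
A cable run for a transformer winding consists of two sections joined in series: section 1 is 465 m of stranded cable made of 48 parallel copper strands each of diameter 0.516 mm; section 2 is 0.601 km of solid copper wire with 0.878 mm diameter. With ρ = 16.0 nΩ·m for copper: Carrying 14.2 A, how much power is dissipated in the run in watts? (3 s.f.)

3350 W

ρ = 16.0 nΩ·m = 1.60×10^-8 Ω·m
Section 1: A_strand = π(2.5800e-04)² = 2.091e-07 m²; R₁ = ρL/(N·A_s) = (1.60×10^-8)(465)/(48×2.091e-07) = 0.7412 Ω
Section 2: A = π(d/2)² = π(4.3900e-04 m)² = 6.055e-07 m²
R₂ = (1.60×10^-8)(601)/(6.055e-07) = 15.88 Ω
R = R₁ + R₂ = 16.62 Ω
P = I²R = (14.2)² × 16.62 = 3350 W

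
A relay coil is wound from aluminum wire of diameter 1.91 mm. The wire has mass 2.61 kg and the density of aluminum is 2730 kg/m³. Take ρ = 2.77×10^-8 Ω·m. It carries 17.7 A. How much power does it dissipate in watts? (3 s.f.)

A = π(d/2)² = π(9.5500e-04 m)² = 2.8652e-06 m²
L = m/(density·A) = 2.61/(2730×2.8652e-06) = 333.7 m
R = ρL/A = (2.77×10^-8)(333.7)/(2.8652e-06) = 3.226 Ω
P = I²R = (17.7)² × 3.226 = 1010 W

1010 W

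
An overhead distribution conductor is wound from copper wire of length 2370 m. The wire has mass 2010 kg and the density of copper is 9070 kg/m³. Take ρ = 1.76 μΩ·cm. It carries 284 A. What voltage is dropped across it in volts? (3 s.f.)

ρ = 1.76 μΩ·cm = 1.76×10^-8 Ω·m
A = m/(density·L) = 2010/(9070×2370) = 9.3506e-05 m²
R = ρL/A = (1.76×10^-8)(2370)/(9.3506e-05) = 0.4461 Ω
V = IR = 284 × 0.4461 = 127 V

127 V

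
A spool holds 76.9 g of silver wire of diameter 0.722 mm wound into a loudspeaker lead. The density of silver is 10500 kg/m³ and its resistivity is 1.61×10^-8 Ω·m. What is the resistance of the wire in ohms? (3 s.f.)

0.703 Ω

A = π(d/2)² = π(3.6100e-04 m)² = 4.0942e-07 m²
L = m/(density·A) = 0.0769/(10500×4.0942e-07) = 17.89 m
R = ρL/A = (1.61×10^-8)(17.89)/(4.0942e-07) = 0.703 Ω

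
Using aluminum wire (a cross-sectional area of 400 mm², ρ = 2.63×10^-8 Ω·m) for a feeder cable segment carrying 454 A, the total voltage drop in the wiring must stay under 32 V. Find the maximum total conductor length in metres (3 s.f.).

1070 m

A = 400 mm² = 4.000e-04 m²
L_max = V_max·A/(1·ρI) = (32)(4.000e-04)/(2.63×10^-8×454) = 1070 m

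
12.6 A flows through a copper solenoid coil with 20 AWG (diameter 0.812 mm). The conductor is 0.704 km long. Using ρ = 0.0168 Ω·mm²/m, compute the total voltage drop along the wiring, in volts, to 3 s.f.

ρ = 0.0168 Ω·mm²/m = 1.68×10^-8 Ω·m
A = π(0.812/2 mm)² = π(4.0600e-04 m)² = 5.178e-07 m²
R = ρL/A = (1.68×10^-8)(704)/(5.178e-07) = 22.84 Ω
V = IR = 12.6 × 22.84 = 288 V

288 V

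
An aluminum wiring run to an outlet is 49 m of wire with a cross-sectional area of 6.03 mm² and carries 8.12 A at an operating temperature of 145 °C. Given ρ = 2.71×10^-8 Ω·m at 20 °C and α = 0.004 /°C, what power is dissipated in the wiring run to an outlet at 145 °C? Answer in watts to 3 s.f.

A = 6.03 mm² = 6.030e-06 m²
R₍20₎ = ρL/A = (2.71×10^-8)(49)/(6.030e-06) = 0.2202 Ω
R₍145₎ = R₍20₎(1 + αΔT) = 0.2202 × (1 + 0.004×125) = 0.3303 Ω
P = I²R = (8.12)² × 0.3303 = 21.8 W

21.8 W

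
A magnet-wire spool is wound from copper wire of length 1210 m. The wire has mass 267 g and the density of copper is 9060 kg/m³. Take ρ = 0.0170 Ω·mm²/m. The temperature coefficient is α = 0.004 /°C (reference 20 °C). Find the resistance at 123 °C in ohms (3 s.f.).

1190 Ω

ρ = 0.0170 Ω·mm²/m = 1.70×10^-8 Ω·m
A = m/(density·L) = 0.267/(9060×1210) = 2.4356e-08 m²
R = ρL/A = (1.70×10^-8)(1210)/(2.4356e-08) = 844.6 Ω
R(123 °C) = 844.6 × (1 + 0.004×103) = 1190 Ω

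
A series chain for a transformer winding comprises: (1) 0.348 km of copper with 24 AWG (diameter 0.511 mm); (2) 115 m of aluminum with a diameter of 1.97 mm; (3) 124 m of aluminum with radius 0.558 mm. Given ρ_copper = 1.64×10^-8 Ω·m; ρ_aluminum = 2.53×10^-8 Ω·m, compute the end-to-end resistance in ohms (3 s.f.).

32.0 Ω

Seg 1: A = π(0.511/2 mm)² = π(2.5550e-04 m)² = 2.051e-07 m²
R_1 = (1.64×10^-8)(348)/(2.051e-07) = 27.83 Ω
Seg 2: A = π(d/2)² = π(9.8500e-04 m)² = 3.048e-06 m²
R_2 = (2.53×10^-8)(115)/(3.048e-06) = 0.9545 Ω
Seg 3: A = πr² = π(5.5800e-04 m)² = 9.782e-07 m²
R_3 = (2.53×10^-8)(124)/(9.782e-07) = 3.207 Ω
R_total = R_1 + R_2 + R_3 = 32.0 Ω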